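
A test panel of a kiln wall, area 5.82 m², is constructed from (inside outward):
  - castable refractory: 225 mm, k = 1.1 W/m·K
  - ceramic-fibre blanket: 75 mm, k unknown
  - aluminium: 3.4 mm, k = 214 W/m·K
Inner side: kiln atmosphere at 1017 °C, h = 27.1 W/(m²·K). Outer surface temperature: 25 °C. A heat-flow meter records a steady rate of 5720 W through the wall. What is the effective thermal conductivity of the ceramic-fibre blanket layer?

Using the resistance-network approach (series):
R_inner film = 1/(h_i·A) = 1/(27.1×5.82) = 0.00634 K/W
R_castable refractory = L/(kA) = 0.225/(1.1×5.82) = 0.03515 K/W
R_aluminium = L/(kA) = 0.0034/(214×5.82) = 2.73×10^-6 K/W
Sum of known resistances R_other = 0.04149 K/W
Total R = ΔT/Q = 992/5720 = 0.1734 K/W
R_ceramic-fibre blanket = R_total − R_other = 0.1319 K/W
k = L/(R·A) = 0.075/(0.1319×5.82)

k ≈ 0.0977 W/(m·K)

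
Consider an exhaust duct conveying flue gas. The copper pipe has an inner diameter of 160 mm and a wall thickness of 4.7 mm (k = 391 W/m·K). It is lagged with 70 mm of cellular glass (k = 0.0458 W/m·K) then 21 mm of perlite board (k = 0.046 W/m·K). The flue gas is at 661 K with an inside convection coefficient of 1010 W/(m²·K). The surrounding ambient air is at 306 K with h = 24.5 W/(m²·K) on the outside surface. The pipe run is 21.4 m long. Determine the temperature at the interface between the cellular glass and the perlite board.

Cylindrical conduction, so R = ln(r₂/r₁)/(2πkL) per layer, in series:
R_inner film = 1/(h_i·2πr₁L) = 1/(1010×2π×0.08×21.4) = 9.204×10^-5 K/W
R_copper pipe wall = ln(84.7/80)/(2π×391×21.4) = 1.086×10^-6 K/W
R_cellular glass = ln(154.7/84.7)/(2π×0.0458×21.4) = 0.09782 K/W
R_perlite board = ln(175.7/154.7)/(2π×0.046×21.4) = 0.02058 K/W
R_outer film = 1/(h_o·2πr_oL) = 1/(24.5×2π×0.1757×21.4) = 0.001728 K/W
R_total = 0.1202 K/W
Q = ΔT/R_total = 355/0.1202
Q = 2950 W
T_interface = T_inner − Q·ΣR(inner→interface) = 661 − 2950×0.09791

T ≈ 372 K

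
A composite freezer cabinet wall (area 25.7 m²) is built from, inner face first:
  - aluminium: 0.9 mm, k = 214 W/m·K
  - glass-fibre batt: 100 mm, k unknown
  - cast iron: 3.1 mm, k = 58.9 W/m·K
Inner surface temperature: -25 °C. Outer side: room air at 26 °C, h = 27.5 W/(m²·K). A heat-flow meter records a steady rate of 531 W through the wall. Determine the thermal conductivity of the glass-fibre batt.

Thermal resistances in series:
R_aluminium = L/(kA) = 0.0009/(214×25.7) = 1.636×10^-7 K/W
R_cast iron = L/(kA) = 0.0031/(58.9×25.7) = 2.048×10^-6 K/W
R_outer film = 1/(h_o·A) = 1/(27.5×25.7) = 0.001415 K/W
Sum of known resistances R_other = 0.001417 K/W
Total R = ΔT/Q = 51/531 = 0.09605 K/W
R_glass-fibre batt = R_total − R_other = 0.09463 K/W
k = L/(R·A) = 0.1/(0.09463×25.7)

k ≈ 0.0411 W/(m·K)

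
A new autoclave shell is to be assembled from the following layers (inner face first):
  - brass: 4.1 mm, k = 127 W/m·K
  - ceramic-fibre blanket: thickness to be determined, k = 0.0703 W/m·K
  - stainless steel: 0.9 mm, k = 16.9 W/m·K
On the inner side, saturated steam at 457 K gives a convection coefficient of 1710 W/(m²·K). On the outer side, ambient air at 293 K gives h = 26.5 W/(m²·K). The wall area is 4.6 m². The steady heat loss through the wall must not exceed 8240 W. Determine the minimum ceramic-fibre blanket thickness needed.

L ≈ 3.74 mm

Model the wall as resistances in series:
R_inner film = 1/(h_i·A) = 1/(1710×4.6) = 1.271×10^-4 K/W
R_brass = L/(kA) = 0.0041/(127×4.6) = 7.018×10^-6 K/W
R_stainless steel = L/(kA) = 0.0009/(16.9×4.6) = 1.158×10^-5 K/W
R_outer film = 1/(h_o·A) = 1/(26.5×4.6) = 0.008203 K/W
Sum of the known resistances R_other = 0.008349 K/W
Required total resistance R_tot = ΔT/Q_allow = 164/8240 = 0.0199 K/W
R_ceramic-fibre blanket = R_tot − R_other = 0.01155 K/W
L = R·k·A = 0.01155×0.0703×4.6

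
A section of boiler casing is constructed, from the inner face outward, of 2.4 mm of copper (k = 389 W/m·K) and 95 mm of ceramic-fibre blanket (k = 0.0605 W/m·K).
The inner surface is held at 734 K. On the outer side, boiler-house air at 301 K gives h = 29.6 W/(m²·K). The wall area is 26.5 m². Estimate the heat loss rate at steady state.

Q ≈ 7150 W

Using the resistance-network approach (series):
R_copper = L/(kA) = 0.0024/(389×26.5) = 2.328×10^-7 K/W
R_ceramic-fibre blanket = L/(kA) = 0.095/(0.0605×26.5) = 0.05925 K/W
R_outer film = 1/(h_o·A) = 1/(29.6×26.5) = 0.001275 K/W
R_total = 0.06053 K/W
Q = ΔT / R_total = 433 / 0.06053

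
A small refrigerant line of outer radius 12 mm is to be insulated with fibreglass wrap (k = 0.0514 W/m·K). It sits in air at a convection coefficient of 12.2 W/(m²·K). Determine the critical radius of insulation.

r_cr ≈ 4.21 mm

For a cylinder r_cr = k/h = 0.0514/12.2
r_cr = 4.21 mm; since the bare radius (12 mm) is above r_cr, any added insulation will reduce heat loss.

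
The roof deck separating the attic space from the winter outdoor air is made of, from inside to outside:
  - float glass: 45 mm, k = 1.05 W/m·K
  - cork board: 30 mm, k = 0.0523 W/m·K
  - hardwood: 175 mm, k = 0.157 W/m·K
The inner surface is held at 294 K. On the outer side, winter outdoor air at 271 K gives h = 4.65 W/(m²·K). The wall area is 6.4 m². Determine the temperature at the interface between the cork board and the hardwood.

T ≈ 287 K

Using the resistance-network approach (series):
R_float glass = L/(kA) = 0.045/(1.05×6.4) = 0.006696 K/W
R_cork board = L/(kA) = 0.03/(0.0523×6.4) = 0.08963 K/W
R_hardwood = L/(kA) = 0.175/(0.157×6.4) = 0.1742 K/W
R_outer film = 1/(h_o·A) = 1/(4.65×6.4) = 0.0336 K/W
R_total = 0.3041 K/W;  Q = ΔT/R_total = 23/0.3041 = 75.64 W
T_interface = T_inner − Q·ΣR(inner→interface) = 294 − 75.6×0.09632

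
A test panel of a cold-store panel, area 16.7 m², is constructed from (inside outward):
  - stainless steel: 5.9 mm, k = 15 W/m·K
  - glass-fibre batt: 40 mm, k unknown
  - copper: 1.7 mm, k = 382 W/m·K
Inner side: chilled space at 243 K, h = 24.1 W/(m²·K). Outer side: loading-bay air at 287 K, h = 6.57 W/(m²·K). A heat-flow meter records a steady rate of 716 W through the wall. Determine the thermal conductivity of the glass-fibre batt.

k ≈ 0.0481 W/(m·K)

Model the wall as resistances in series:
R_inner film = 1/(h_i·A) = 1/(24.1×16.7) = 0.002485 K/W
R_stainless steel = L/(kA) = 0.0059/(15×16.7) = 2.355×10^-5 K/W
R_copper = L/(kA) = 0.0017/(382×16.7) = 2.665×10^-7 K/W
R_outer film = 1/(h_o·A) = 1/(6.57×16.7) = 0.009114 K/W
Sum of known resistances R_other = 0.01162 K/W
Total R = ΔT/Q = 44/716 = 0.06145 K/W
R_glass-fibre batt = R_total − R_other = 0.04983 K/W
k = L/(R·A) = 0.04/(0.04983×16.7)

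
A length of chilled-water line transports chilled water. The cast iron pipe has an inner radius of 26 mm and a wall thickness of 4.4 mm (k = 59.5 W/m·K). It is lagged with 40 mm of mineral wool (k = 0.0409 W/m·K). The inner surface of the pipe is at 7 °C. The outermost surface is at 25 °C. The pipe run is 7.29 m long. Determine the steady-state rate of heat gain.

Q ≈ 40.2 W

Radial resistances (cylindrical: R_cond = ln(r_o/r_i)/(2πkL), R_conv = 1/(h·2πrL)):
R_cast iron pipe wall = ln(30.4/26)/(2π×59.5×7.29) = 5.737×10^-5 K/W
R_mineral wool = ln(70.4/30.4)/(2π×0.0409×7.29) = 0.4482 K/W
R_total = 0.4483 K/W
Q = ΔT/R_total = 18/0.4483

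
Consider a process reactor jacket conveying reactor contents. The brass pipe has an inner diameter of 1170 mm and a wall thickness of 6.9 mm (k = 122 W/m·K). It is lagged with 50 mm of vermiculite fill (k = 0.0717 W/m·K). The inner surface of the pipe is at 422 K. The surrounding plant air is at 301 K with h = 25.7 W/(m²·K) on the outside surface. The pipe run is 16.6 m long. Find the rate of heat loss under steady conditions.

Q ≈ 10600 W

For a radial system each layer contributes R = ln(r_out/r_in)/(2πkL); films add R = 1/(hA).
R_brass pipe wall = ln(591.9/585)/(2π×122×16.6) = 9.215×10^-7 K/W
R_vermiculite fill = ln(641.9/591.9)/(2π×0.0717×16.6) = 0.01084 K/W
R_outer film = 1/(h_o·2πr_oL) = 1/(25.7×2π×0.6419×16.6) = 5.812×10^-4 K/W
R_total = 0.01143 K/W
Q = ΔT/R_total = 121/0.01143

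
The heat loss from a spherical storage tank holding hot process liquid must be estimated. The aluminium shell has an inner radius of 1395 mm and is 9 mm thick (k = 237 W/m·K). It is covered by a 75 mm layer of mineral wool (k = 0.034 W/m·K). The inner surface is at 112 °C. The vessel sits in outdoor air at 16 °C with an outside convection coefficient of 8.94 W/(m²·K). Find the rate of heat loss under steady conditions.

Q ≈ 1080 W

For a spherical shell R = (1/r₁ − 1/r₂)/(4πk); film R = 1/(h·4πr²). In series:
R_aluminium shell = (1/1.395 − 1/1.404)/(4π×237) = 1.543×10^-6 K/W
R_mineral wool = (1/1.404 − 1/1.479)/(4π×0.034) = 0.08454 K/W
R_outer film = 1/(h·4πr_o²) = 1/(8.94×4π×1.479²) = 0.004069 K/W
R_total = 0.08861 K/W
Q = ΔT/R_total = 96/0.08861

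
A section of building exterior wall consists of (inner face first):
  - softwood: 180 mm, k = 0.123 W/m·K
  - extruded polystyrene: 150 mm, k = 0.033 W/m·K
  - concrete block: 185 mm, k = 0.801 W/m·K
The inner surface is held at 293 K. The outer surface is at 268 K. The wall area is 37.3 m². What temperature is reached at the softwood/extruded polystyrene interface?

Using the resistance-network approach (series):
R_softwood = L/(kA) = 0.18/(0.123×37.3) = 0.03923 K/W
R_extruded polystyrene = L/(kA) = 0.15/(0.033×37.3) = 0.1219 K/W
R_concrete block = L/(kA) = 0.185/(0.801×37.3) = 0.006192 K/W
R_total = 0.1673 K/W;  Q = ΔT/R_total = 25/0.1673 = 149.4 W
T_interface = T_inner − Q·ΣR(inner→interface) = 293 − 149×0.03923

T ≈ 287 K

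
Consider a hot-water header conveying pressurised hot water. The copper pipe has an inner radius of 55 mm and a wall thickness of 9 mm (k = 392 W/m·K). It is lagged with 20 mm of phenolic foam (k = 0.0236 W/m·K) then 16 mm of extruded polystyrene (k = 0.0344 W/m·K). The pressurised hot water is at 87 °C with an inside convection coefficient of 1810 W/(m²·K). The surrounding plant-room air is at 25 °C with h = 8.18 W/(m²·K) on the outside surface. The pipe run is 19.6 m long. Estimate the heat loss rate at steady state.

Cylindrical conduction, so R = ln(r₂/r₁)/(2πkL) per layer, in series:
R_inner film = 1/(h_i·2πr₁L) = 1/(1810×2π×0.055×19.6) = 8.157×10^-5 K/W
R_copper pipe wall = ln(64/55)/(2π×392×19.6) = 3.139×10^-6 K/W
R_phenolic foam = ln(84/64)/(2π×0.0236×19.6) = 0.09357 K/W
R_extruded polystyrene = ln(100/84)/(2π×0.0344×19.6) = 0.04116 K/W
R_outer film = 1/(h_o·2πr_oL) = 1/(8.18×2π×0.1×19.6) = 0.009927 K/W
R_total = 0.1447 K/W
Q = ΔT/R_total = 62/0.1447

Q ≈ 428 W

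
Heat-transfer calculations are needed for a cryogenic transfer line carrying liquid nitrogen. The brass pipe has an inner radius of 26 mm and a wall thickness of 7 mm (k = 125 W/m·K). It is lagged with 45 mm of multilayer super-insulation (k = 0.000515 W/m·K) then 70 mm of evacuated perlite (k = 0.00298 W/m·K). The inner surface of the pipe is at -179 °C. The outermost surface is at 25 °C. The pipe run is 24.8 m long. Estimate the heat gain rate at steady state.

For a radial system each layer contributes R = ln(r_out/r_in)/(2πkL); films add R = 1/(hA).
R_brass pipe wall = ln(33/26)/(2π×125×24.8) = 1.224×10^-5 K/W
R_multilayer super-insulation = ln(78/33)/(2π×0.000515×24.8) = 10.72 K/W
R_evacuated perlite = ln(148/78)/(2π×0.00298×24.8) = 1.379 K/W
R_total = 12.1 K/W
Q = ΔT/R_total = 204/12.1

Q ≈ 16.9 W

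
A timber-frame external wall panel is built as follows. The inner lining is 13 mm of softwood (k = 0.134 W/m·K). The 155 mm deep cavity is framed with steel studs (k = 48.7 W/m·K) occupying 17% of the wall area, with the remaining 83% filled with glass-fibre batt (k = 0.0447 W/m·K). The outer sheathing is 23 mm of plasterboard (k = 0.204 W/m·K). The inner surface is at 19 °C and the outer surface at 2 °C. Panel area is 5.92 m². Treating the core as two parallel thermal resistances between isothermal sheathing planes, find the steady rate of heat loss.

Sheathing layers in series; stud and cavity paths in parallel between them.
R_inner = 0.013/(0.134×5.92) = 0.01639 K/W
R_stud  = 0.155/(48.7×0.17×5.92) = 0.003163 K/W
R_cav   = 0.155/(0.0447×0.83×5.92) = 0.7057 K/W
1/R_core = 1/R_stud + 1/R_cav → R_core = 0.003148 K/W
R_outer = 0.023/(0.204×5.92) = 0.01904 K/W
R_total = 0.03858 K/W
Q = ΔT/R_total = 17/0.03858

Q ≈ 441 W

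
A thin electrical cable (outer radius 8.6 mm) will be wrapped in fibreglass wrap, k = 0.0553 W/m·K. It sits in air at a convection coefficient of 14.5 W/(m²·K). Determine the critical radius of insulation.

r_cr ≈ 3.81 mm

For a cylinder r_cr = k/h = 0.0553/14.5
r_cr = 3.81 mm; since the bare radius (8.6 mm) is above r_cr, any added insulation will reduce heat loss.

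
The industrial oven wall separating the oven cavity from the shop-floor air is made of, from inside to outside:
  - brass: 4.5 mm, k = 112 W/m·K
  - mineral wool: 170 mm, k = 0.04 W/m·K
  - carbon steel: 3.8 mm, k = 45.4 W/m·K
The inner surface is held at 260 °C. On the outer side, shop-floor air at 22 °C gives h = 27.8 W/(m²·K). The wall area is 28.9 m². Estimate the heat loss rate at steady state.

Model the wall as resistances in series:
R_brass = L/(kA) = 0.0045/(112×28.9) = 1.39×10^-6 K/W
R_mineral wool = L/(kA) = 0.17/(0.04×28.9) = 0.1471 K/W
R_carbon steel = L/(kA) = 0.0038/(45.4×28.9) = 2.896×10^-6 K/W
R_outer film = 1/(h_o·A) = 1/(27.8×28.9) = 0.001245 K/W
R_total = 0.1483 K/W
Q = ΔT / R_total = 238 / 0.1483

Q ≈ 1600 W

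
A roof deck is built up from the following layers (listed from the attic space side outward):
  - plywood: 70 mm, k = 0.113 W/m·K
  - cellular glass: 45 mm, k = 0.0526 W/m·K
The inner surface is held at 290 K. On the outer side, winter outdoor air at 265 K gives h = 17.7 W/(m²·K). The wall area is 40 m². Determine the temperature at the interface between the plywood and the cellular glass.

T ≈ 280 K

Series thermal resistances:
R_plywood = L/(kA) = 0.07/(0.113×40) = 0.01549 K/W
R_cellular glass = L/(kA) = 0.045/(0.0526×40) = 0.02139 K/W
R_outer film = 1/(h_o·A) = 1/(17.7×40) = 0.001412 K/W
R_total = 0.03829 K/W;  Q = ΔT/R_total = 25/0.03829 = 653 W
T_interface = T_inner − Q·ΣR(inner→interface) = 290 − 653×0.01549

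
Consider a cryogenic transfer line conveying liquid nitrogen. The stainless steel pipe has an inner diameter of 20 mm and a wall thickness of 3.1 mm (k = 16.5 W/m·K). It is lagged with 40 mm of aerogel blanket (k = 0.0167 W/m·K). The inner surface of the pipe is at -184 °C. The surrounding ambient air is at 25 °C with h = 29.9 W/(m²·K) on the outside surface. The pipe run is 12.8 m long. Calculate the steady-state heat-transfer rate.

Cylindrical conduction, so R = ln(r₂/r₁)/(2πkL) per layer, in series:
R_stainless steel pipe wall = ln(13.1/10)/(2π×16.5×12.8) = 2.035×10^-4 K/W
R_aerogel blanket = ln(53.1/13.1)/(2π×0.0167×12.8) = 1.042 K/W
R_outer film = 1/(h_o·2πr_oL) = 1/(29.9×2π×0.0531×12.8) = 0.007831 K/W
R_total = 1.05 K/W
Q = ΔT/R_total = 209/1.05

Q ≈ 199 W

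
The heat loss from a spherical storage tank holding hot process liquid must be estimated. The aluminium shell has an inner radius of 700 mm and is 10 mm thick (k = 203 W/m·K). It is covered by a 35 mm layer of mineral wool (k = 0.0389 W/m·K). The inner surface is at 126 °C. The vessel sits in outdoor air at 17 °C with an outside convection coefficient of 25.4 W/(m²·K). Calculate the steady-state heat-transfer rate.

Q ≈ 773 W

Radial (spherical) resistances in series:
R_aluminium shell = (1/0.7 − 1/0.71)/(4π×203) = 7.887×10^-6 K/W
R_mineral wool = (1/0.71 − 1/0.745)/(4π×0.0389) = 0.1354 K/W
R_outer film = 1/(h·4πr_o²) = 1/(25.4×4π×0.745²) = 0.005645 K/W
R_total = 0.141 K/W
Q = ΔT/R_total = 109/0.141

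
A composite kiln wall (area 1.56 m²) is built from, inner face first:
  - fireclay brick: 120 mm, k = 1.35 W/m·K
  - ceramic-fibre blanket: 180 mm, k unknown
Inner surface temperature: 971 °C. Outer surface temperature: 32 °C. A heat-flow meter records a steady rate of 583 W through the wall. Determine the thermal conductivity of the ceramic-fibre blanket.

k ≈ 0.0743 W/(m·K)

Using the resistance-network approach (series):
R_fireclay brick = L/(kA) = 0.12/(1.35×1.56) = 0.05698 K/W
Sum of known resistances R_other = 0.05698 K/W
Total R = ΔT/Q = 939/583 = 1.611 K/W
R_ceramic-fibre blanket = R_total − R_other = 1.554 K/W
k = L/(R·A) = 0.18/(1.554×1.56)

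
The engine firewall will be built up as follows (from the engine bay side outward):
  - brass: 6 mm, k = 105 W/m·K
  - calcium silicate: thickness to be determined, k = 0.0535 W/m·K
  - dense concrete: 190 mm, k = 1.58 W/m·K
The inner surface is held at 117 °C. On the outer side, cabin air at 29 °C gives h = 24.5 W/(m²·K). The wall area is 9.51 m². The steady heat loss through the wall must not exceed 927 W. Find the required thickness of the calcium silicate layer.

L ≈ 39.7 mm

Thermal resistances in series:
R_brass = L/(kA) = 0.006/(105×9.51) = 6.009×10^-6 K/W
R_dense concrete = L/(kA) = 0.19/(1.58×9.51) = 0.01264 K/W
R_outer film = 1/(h_o·A) = 1/(24.5×9.51) = 0.004292 K/W
Sum of the known resistances R_other = 0.01694 K/W
Required total resistance R_tot = ΔT/Q_allow = 88/927 = 0.09493 K/W
R_calcium silicate = R_tot − R_other = 0.07799 K/W
L = R·k·A = 0.07799×0.0535×9.51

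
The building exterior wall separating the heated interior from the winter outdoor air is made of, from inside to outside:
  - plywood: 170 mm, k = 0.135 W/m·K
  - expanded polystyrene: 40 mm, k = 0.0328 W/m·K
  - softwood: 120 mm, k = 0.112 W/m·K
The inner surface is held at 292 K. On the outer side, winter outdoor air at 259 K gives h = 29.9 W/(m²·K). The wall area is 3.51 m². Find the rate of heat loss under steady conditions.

Using the resistance-network approach (series):
R_plywood = L/(kA) = 0.17/(0.135×3.51) = 0.3588 K/W
R_expanded polystyrene = L/(kA) = 0.04/(0.0328×3.51) = 0.3474 K/W
R_softwood = L/(kA) = 0.12/(0.112×3.51) = 0.3053 K/W
R_outer film = 1/(h_o·A) = 1/(29.9×3.51) = 0.009528 K/W
R_total = 1.021 K/W
Q = ΔT / R_total = 33 / 1.021

Q ≈ 32.3 W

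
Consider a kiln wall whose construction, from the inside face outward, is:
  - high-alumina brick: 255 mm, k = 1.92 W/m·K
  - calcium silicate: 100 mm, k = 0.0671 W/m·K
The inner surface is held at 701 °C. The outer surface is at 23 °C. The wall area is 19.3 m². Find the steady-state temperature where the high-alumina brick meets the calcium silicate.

T ≈ 646 °C

Series thermal resistances:
R_high-alumina brick = L/(kA) = 0.255/(1.92×19.3) = 0.006881 K/W
R_calcium silicate = L/(kA) = 0.1/(0.0671×19.3) = 0.07722 K/W
R_total = 0.0841 K/W;  Q = ΔT/R_total = 678/0.0841 = 8062 W
T_interface = T_inner − Q·ΣR(inner→interface) = 701 − 8060×0.006881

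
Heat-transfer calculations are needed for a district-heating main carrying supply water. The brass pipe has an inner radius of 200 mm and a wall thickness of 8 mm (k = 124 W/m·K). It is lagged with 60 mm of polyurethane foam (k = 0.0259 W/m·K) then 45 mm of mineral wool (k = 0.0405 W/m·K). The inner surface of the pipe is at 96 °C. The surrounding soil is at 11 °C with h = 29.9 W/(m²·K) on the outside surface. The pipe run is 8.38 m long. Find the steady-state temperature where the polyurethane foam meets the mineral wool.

T ≈ 35.4 °C

Per-layer cylindrical resistances, series-summed:
R_brass pipe wall = ln(208/200)/(2π×124×8.38) = 6.007×10^-6 K/W
R_polyurethane foam = ln(268/208)/(2π×0.0259×8.38) = 0.1859 K/W
R_mineral wool = ln(313/268)/(2π×0.0405×8.38) = 0.07279 K/W
R_outer film = 1/(h_o·2πr_oL) = 1/(29.9×2π×0.313×8.38) = 0.002029 K/W
R_total = 0.2607 K/W
Q = ΔT/R_total = 85/0.2607
Q = 326 W
T_interface = T_inner − Q·ΣR(inner→interface) = 96 − 326×0.1859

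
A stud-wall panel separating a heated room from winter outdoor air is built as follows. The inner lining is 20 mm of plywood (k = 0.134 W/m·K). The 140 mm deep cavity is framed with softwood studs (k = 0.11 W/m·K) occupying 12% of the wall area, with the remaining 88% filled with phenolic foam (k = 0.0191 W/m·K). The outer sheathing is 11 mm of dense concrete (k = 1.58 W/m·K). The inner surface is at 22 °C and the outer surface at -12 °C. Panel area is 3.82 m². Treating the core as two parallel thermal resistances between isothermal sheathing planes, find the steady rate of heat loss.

Q ≈ 26.9 W

Sheathing layers in series; stud and cavity paths in parallel between them.
R_inner = 0.02/(0.134×3.82) = 0.03907 K/W
R_stud  = 0.14/(0.11×0.12×3.82) = 2.776 K/W
R_cav   = 0.14/(0.0191×0.88×3.82) = 2.18 K/W
1/R_core = 1/R_stud + 1/R_cav → R_core = 1.221 K/W
R_outer = 0.011/(1.58×3.82) = 0.001823 K/W
R_total = 1.262 K/W
Q = ΔT/R_total = 34/1.262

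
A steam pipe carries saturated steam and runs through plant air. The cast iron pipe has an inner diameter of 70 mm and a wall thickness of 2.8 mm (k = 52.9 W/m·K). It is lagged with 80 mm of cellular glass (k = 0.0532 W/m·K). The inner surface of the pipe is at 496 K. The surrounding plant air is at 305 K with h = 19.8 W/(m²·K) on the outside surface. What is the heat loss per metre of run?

q′ ≈ 55.1 W/m

Per-layer cylindrical resistances, series-summed:
R_cast iron pipe wall = ln(37.8/35)/(2π×52.9×1) = 2.315×10^-4 K/W
R_cellular glass = ln(117.8/37.8)/(2π×0.0532×1) = 3.401 K/W
R_outer film = 1/(h_o·2πr_oL) = 1/(19.8×2π×0.1178×1) = 0.06824 K/W
R_total = 3.469 K/W
Q = ΔT/R_total = 191/3.469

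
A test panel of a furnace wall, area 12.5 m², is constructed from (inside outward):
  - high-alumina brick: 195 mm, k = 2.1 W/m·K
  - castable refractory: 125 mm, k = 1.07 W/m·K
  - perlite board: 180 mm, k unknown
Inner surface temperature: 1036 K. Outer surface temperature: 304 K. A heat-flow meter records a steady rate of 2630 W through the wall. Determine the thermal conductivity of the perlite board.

Using the resistance-network approach (series):
R_high-alumina brick = L/(kA) = 0.195/(2.1×12.5) = 0.007429 K/W
R_castable refractory = L/(kA) = 0.125/(1.07×12.5) = 0.009346 K/W
Sum of known resistances R_other = 0.01677 K/W
Total R = ΔT/Q = 732/2630 = 0.2783 K/W
R_perlite board = R_total − R_other = 0.2616 K/W
k = L/(R·A) = 0.18/(0.2616×12.5)

k ≈ 0.0551 W/(m·K)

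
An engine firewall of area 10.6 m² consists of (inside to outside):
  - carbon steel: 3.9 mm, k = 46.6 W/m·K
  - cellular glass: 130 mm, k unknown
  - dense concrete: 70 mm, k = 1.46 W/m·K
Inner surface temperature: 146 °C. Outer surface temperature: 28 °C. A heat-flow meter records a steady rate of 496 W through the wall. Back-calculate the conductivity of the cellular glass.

k ≈ 0.0526 W/(m·K)

Series thermal resistances:
R_carbon steel = L/(kA) = 0.0039/(46.6×10.6) = 7.895×10^-6 K/W
R_dense concrete = L/(kA) = 0.07/(1.46×10.6) = 0.004523 K/W
Sum of known resistances R_other = 0.004531 K/W
Total R = ΔT/Q = 118/496 = 0.2379 K/W
R_cellular glass = R_total − R_other = 0.2334 K/W
k = L/(R·A) = 0.13/(0.2334×10.6)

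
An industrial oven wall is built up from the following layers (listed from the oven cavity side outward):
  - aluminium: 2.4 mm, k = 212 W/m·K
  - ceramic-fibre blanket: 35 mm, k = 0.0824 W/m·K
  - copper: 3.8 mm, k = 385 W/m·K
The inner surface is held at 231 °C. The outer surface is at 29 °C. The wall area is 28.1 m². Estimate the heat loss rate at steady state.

Using the resistance-network approach (series):
R_aluminium = L/(kA) = 0.0024/(212×28.1) = 4.029×10^-7 K/W
R_ceramic-fibre blanket = L/(kA) = 0.035/(0.0824×28.1) = 0.01512 K/W
R_copper = L/(kA) = 0.0038/(385×28.1) = 3.513×10^-7 K/W
R_total = 0.01512 K/W
Q = ΔT / R_total = 202 / 0.01512

Q ≈ 13400 W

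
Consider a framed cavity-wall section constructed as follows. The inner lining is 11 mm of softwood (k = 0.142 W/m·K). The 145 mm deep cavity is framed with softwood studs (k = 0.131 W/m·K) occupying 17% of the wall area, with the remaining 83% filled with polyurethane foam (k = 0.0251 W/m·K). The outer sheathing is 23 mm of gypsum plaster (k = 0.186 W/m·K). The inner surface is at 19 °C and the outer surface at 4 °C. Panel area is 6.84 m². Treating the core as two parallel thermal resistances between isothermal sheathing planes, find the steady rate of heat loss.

Sheathing layers in series; stud and cavity paths in parallel between them.
R_inner = 0.011/(0.142×6.84) = 0.01133 K/W
R_stud  = 0.145/(0.131×0.17×6.84) = 0.9519 K/W
R_cav   = 0.145/(0.0251×0.83×6.84) = 1.018 K/W
1/R_core = 1/R_stud + 1/R_cav → R_core = 0.4918 K/W
R_outer = 0.023/(0.186×6.84) = 0.01808 K/W
R_total = 0.5212 K/W
Q = ΔT/R_total = 15/0.5212

Q ≈ 28.8 W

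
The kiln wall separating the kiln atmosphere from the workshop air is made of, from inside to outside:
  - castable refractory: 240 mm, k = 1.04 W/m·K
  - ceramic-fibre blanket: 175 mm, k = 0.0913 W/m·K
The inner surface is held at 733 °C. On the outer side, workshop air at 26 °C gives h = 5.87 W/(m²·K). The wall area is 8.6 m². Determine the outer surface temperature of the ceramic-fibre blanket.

Series thermal resistances:
R_castable refractory = L/(kA) = 0.24/(1.04×8.6) = 0.02683 K/W
R_ceramic-fibre blanket = L/(kA) = 0.175/(0.0913×8.6) = 0.2229 K/W
R_outer film = 1/(h_o·A) = 1/(5.87×8.6) = 0.01981 K/W
R_total = 0.2695 K/W;  Q = ΔT/R_total = 707/0.2695 = 2623 W
T_interface = T_inner − Q·ΣR(inner→interface) = 733 − 2620×0.2497

T ≈ 78 °C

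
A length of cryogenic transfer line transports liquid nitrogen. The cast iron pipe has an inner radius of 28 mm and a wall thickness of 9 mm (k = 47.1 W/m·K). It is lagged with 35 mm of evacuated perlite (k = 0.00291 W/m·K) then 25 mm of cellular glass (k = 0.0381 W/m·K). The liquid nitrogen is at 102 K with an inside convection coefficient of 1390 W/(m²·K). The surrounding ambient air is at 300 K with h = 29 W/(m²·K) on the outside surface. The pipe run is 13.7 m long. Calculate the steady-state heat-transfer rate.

For a radial system each layer contributes R = ln(r_out/r_in)/(2πkL); films add R = 1/(hA).
R_inner film = 1/(h_i·2πr₁L) = 1/(1390×2π×0.028×13.7) = 2.985×10^-4 K/W
R_cast iron pipe wall = ln(37/28)/(2π×47.1×13.7) = 6.874×10^-5 K/W
R_evacuated perlite = ln(72/37)/(2π×0.00291×13.7) = 2.658 K/W
R_cellular glass = ln(97/72)/(2π×0.0381×13.7) = 0.09088 K/W
R_outer film = 1/(h_o·2πr_oL) = 1/(29×2π×0.097×13.7) = 0.00413 K/W
R_total = 2.753 K/W
Q = ΔT/R_total = 198/2.753

Q ≈ 71.9 W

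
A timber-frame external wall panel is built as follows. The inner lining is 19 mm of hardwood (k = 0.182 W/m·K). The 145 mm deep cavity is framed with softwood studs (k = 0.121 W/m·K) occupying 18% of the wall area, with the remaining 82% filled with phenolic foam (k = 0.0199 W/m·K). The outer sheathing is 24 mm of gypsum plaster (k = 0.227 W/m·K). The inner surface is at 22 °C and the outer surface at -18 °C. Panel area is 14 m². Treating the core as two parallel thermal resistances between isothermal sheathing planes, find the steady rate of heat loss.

Q ≈ 139 W

Sheathing layers in series; stud and cavity paths in parallel between them.
R_inner = 0.019/(0.182×14) = 0.007457 K/W
R_stud  = 0.145/(0.121×0.18×14) = 0.4755 K/W
R_cav   = 0.145/(0.0199×0.82×14) = 0.6347 K/W
1/R_core = 1/R_stud + 1/R_cav → R_core = 0.2719 K/W
R_outer = 0.024/(0.227×14) = 0.007552 K/W
R_total = 0.2869 K/W
Q = ΔT/R_total = 40/0.2869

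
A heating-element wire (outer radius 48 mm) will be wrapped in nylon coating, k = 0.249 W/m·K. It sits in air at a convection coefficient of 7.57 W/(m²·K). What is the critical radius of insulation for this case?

r_cr ≈ 32.9 mm

For a cylinder r_cr = k/h = 0.249/7.57
r_cr = 32.9 mm; since the bare radius (48 mm) is above r_cr, any added insulation will reduce heat loss.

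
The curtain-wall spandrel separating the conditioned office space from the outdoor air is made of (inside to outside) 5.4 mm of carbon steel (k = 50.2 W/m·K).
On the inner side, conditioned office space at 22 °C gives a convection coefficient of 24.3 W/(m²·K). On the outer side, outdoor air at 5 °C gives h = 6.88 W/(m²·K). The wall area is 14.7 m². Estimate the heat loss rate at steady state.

Using the resistance-network approach (series):
R_inner film = 1/(h_i·A) = 1/(24.3×14.7) = 0.002799 K/W
R_carbon steel = L/(kA) = 0.0054/(50.2×14.7) = 7.318×10^-6 K/W
R_outer film = 1/(h_o·A) = 1/(6.88×14.7) = 0.009888 K/W
R_total = 0.01269 K/W
Q = ΔT / R_total = 17 / 0.01269

Q ≈ 1340 W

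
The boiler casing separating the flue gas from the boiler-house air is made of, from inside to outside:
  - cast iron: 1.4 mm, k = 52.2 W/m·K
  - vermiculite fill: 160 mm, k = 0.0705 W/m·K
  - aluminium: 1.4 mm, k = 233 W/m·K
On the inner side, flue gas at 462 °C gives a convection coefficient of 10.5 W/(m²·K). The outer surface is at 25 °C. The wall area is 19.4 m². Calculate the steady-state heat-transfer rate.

Model the wall as resistances in series:
R_inner film = 1/(h_i·A) = 1/(10.5×19.4) = 0.004909 K/W
R_cast iron = L/(kA) = 0.0014/(52.2×19.4) = 1.382×10^-6 K/W
R_vermiculite fill = L/(kA) = 0.16/(0.0705×19.4) = 0.117 K/W
R_aluminium = L/(kA) = 0.0014/(233×19.4) = 3.097×10^-7 K/W
R_total = 0.1219 K/W
Q = ΔT / R_total = 437 / 0.1219

Q ≈ 3590 W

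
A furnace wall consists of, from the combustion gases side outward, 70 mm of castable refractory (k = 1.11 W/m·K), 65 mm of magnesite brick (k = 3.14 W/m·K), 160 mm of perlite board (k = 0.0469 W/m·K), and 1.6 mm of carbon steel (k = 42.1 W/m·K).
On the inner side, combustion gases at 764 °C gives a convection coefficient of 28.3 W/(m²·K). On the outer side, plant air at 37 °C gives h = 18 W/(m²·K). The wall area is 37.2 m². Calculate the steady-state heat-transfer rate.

Q ≈ 7540 W

Thermal resistances in series:
R_inner film = 1/(h_i·A) = 1/(28.3×37.2) = 9.499×10^-4 K/W
R_castable refractory = L/(kA) = 0.07/(1.11×37.2) = 0.001695 K/W
R_magnesite brick = L/(kA) = 0.065/(3.14×37.2) = 5.565×10^-4 K/W
R_perlite board = L/(kA) = 0.16/(0.0469×37.2) = 0.09171 K/W
R_carbon steel = L/(kA) = 0.0016/(42.1×37.2) = 1.022×10^-6 K/W
R_outer film = 1/(h_o·A) = 1/(18×37.2) = 0.001493 K/W
R_total = 0.0964 K/W
Q = ΔT / R_total = 727 / 0.0964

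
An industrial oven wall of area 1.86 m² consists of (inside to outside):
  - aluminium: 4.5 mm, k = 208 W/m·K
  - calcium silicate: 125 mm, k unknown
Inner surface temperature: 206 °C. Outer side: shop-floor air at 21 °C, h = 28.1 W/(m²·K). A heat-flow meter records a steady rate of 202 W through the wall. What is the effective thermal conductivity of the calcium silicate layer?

k ≈ 0.0749 W/(m·K)

Model the wall as resistances in series:
R_aluminium = L/(kA) = 0.0045/(208×1.86) = 1.163×10^-5 K/W
R_outer film = 1/(h_o·A) = 1/(28.1×1.86) = 0.01913 K/W
Sum of known resistances R_other = 0.01914 K/W
Total R = ΔT/Q = 185/202 = 0.9158 K/W
R_calcium silicate = R_total − R_other = 0.8967 K/W
k = L/(R·A) = 0.125/(0.8967×1.86)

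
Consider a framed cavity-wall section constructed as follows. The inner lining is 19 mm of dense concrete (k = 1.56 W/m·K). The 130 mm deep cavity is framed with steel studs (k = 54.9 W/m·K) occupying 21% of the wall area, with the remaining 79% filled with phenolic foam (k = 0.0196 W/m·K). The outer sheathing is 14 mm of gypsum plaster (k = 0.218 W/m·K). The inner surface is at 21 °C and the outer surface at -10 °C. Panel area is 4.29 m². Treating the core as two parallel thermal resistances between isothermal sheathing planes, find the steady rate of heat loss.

Sheathing layers in series; stud and cavity paths in parallel between them.
R_inner = 0.019/(1.56×4.29) = 0.002839 K/W
R_stud  = 0.13/(54.9×0.21×4.29) = 0.002628 K/W
R_cav   = 0.13/(0.0196×0.79×4.29) = 1.957 K/W
1/R_core = 1/R_stud + 1/R_cav → R_core = 0.002625 K/W
R_outer = 0.014/(0.218×4.29) = 0.01497 K/W
R_total = 0.02043 K/W
Q = ΔT/R_total = 31/0.02043

Q ≈ 1520 W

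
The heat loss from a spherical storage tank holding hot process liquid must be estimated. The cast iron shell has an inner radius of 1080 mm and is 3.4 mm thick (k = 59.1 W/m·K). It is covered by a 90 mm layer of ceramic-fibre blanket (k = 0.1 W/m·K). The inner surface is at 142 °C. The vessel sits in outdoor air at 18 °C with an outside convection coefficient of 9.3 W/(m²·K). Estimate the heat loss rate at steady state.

Each spherical layer contributes R = (1/r_i − 1/r_o)/(4πk):
R_cast iron shell = (1/1.08 − 1/1.0834)/(4π×59.1) = 3.913×10^-6 K/W
R_ceramic-fibre blanket = (1/1.0834 − 1/1.1734)/(4π×0.1) = 0.05634 K/W
R_outer film = 1/(h·4πr_o²) = 1/(9.3×4π×1.1734²) = 0.006215 K/W
R_total = 0.06256 K/W
Q = ΔT/R_total = 124/0.06256

Q ≈ 1980 W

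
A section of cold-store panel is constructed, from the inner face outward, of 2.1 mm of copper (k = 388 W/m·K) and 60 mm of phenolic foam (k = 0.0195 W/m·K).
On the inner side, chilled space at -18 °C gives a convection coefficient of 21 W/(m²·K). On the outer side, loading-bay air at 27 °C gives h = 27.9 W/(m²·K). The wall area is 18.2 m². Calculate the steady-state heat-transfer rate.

Q ≈ 259 W

Model the wall as resistances in series:
R_inner film = 1/(h_i·A) = 1/(21×18.2) = 0.002616 K/W
R_copper = L/(kA) = 0.0021/(388×18.2) = 2.974×10^-7 K/W
R_phenolic foam = L/(kA) = 0.06/(0.0195×18.2) = 0.1691 K/W
R_outer film = 1/(h_o·A) = 1/(27.9×18.2) = 0.001969 K/W
R_total = 0.1736 K/W
Q = ΔT / R_total = 45 / 0.1736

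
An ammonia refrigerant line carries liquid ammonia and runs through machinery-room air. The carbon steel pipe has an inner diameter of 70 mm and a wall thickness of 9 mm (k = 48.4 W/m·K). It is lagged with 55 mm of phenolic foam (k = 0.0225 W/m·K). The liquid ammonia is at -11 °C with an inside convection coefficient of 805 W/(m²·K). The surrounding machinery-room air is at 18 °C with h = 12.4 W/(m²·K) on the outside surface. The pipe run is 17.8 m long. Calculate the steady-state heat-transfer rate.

Treating each annulus and film as a series resistance:
R_inner film = 1/(h_i·2πr₁L) = 1/(805×2π×0.035×17.8) = 3.173×10^-4 K/W
R_carbon steel pipe wall = ln(44/35)/(2π×48.4×17.8) = 4.228×10^-5 K/W
R_phenolic foam = ln(99/44)/(2π×0.0225×17.8) = 0.3223 K/W
R_outer film = 1/(h_o·2πr_oL) = 1/(12.4×2π×0.099×17.8) = 0.007284 K/W
R_total = 0.3299 K/W
Q = ΔT/R_total = 29/0.3299

Q ≈ 87.9 W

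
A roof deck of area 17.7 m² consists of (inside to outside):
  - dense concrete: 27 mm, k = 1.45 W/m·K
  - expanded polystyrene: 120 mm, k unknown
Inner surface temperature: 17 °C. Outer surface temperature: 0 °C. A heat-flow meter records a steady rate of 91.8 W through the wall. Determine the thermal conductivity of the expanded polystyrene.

k ≈ 0.0368 W/(m·K)

Series thermal resistances:
R_dense concrete = L/(kA) = 0.027/(1.45×17.7) = 0.001052 K/W
Sum of known resistances R_other = 0.001052 K/W
Total R = ΔT/Q = 17/91.8 = 0.1852 K/W
R_expanded polystyrene = R_total − R_other = 0.1841 K/W
k = L/(R·A) = 0.12/(0.1841×17.7)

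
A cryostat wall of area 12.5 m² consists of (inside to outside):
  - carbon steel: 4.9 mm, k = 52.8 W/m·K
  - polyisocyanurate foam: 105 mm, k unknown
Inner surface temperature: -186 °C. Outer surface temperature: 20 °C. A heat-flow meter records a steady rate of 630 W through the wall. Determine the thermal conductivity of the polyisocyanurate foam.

k ≈ 0.0257 W/(m·K)

Treating each layer as a thermal resistance in series:
R_carbon steel = L/(kA) = 0.0049/(52.8×12.5) = 7.424×10^-6 K/W
Sum of known resistances R_other = 7.424×10^-6 K/W
Total R = ΔT/Q = 206/630 = 0.327 K/W
R_polyisocyanurate foam = R_total − R_other = 0.327 K/W
k = L/(R·A) = 0.105/(0.327×12.5)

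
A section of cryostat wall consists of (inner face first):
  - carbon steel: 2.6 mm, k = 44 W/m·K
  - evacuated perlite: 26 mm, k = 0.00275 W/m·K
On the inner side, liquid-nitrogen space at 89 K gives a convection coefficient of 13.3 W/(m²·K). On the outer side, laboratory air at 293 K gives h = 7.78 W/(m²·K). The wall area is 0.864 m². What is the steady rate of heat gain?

Using the resistance-network approach (series):
R_inner film = 1/(h_i·A) = 1/(13.3×0.864) = 0.08702 K/W
R_carbon steel = L/(kA) = 0.0026/(44×0.864) = 6.839×10^-5 K/W
R_evacuated perlite = L/(kA) = 0.026/(0.00275×0.864) = 10.94 K/W
R_outer film = 1/(h_o·A) = 1/(7.78×0.864) = 0.1488 K/W
R_total = 11.18 K/W
Q = ΔT / R_total = 204 / 11.18

Q ≈ 18.2 W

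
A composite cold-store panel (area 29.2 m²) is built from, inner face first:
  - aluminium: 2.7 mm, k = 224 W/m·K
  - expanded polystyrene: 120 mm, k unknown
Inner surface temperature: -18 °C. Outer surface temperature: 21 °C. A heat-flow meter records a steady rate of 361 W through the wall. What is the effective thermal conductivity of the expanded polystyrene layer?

Using the resistance-network approach (series):
R_aluminium = L/(kA) = 0.0027/(224×29.2) = 4.128×10^-7 K/W
Sum of known resistances R_other = 4.128×10^-7 K/W
Total R = ΔT/Q = 39/361 = 0.108 K/W
R_expanded polystyrene = R_total − R_other = 0.108 K/W
k = L/(R·A) = 0.12/(0.108×29.2)

k ≈ 0.038 W/(m·K)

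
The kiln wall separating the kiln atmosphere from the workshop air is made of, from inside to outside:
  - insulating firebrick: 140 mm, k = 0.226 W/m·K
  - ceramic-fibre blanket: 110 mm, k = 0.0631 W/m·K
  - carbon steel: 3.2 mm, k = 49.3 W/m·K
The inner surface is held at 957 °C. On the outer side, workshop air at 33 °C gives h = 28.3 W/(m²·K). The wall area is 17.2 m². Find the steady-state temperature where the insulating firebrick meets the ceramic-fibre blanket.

Series thermal resistances:
R_insulating firebrick = L/(kA) = 0.14/(0.226×17.2) = 0.03602 K/W
R_ceramic-fibre blanket = L/(kA) = 0.11/(0.0631×17.2) = 0.1014 K/W
R_carbon steel = L/(kA) = 0.0032/(49.3×17.2) = 3.774×10^-6 K/W
R_outer film = 1/(h_o·A) = 1/(28.3×17.2) = 0.002054 K/W
R_total = 0.1394 K/W;  Q = ΔT/R_total = 924/0.1394 = 6627 W
T_interface = T_inner − Q·ΣR(inner→interface) = 957 − 6630×0.03602

T ≈ 718 °C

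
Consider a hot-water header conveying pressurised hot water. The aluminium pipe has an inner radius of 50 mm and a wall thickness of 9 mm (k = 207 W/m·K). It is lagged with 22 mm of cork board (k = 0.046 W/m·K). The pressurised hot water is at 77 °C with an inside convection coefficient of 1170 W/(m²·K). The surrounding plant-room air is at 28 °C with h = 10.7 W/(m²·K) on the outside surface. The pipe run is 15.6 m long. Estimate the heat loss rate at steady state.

Radial resistances (cylindrical: R_cond = ln(r_o/r_i)/(2πkL), R_conv = 1/(h·2πrL)):
R_inner film = 1/(h_i·2πr₁L) = 1/(1170×2π×0.05×15.6) = 1.744×10^-4 K/W
R_aluminium pipe wall = ln(59/50)/(2π×207×15.6) = 8.158×10^-6 K/W
R_cork board = ln(81/59)/(2π×0.046×15.6) = 0.07029 K/W
R_outer film = 1/(h_o·2πr_oL) = 1/(10.7×2π×0.081×15.6) = 0.01177 K/W
R_total = 0.08224 K/W
Q = ΔT/R_total = 49/0.08224

Q ≈ 596 W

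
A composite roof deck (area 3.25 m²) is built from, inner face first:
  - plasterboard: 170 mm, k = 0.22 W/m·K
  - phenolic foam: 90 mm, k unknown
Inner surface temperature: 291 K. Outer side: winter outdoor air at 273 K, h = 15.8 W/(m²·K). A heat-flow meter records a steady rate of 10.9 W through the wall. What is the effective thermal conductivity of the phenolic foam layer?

Treating each layer as a thermal resistance in series:
R_plasterboard = L/(kA) = 0.17/(0.22×3.25) = 0.2378 K/W
R_outer film = 1/(h_o·A) = 1/(15.8×3.25) = 0.01947 K/W
Sum of known resistances R_other = 0.2572 K/W
Total R = ΔT/Q = 18/10.9 = 1.651 K/W
R_phenolic foam = R_total − R_other = 1.394 K/W
k = L/(R·A) = 0.09/(1.394×3.25)

k ≈ 0.0199 W/(m·K)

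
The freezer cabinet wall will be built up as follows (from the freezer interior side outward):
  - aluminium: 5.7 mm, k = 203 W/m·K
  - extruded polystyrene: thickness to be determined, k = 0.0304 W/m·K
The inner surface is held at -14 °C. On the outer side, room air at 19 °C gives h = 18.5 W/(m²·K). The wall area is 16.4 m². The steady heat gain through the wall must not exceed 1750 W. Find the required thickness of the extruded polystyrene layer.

L ≈ 7.76 mm

Using the resistance-network approach (series):
R_aluminium = L/(kA) = 0.0057/(203×16.4) = 1.712×10^-6 K/W
R_outer film = 1/(h_o·A) = 1/(18.5×16.4) = 0.003296 K/W
Sum of the known resistances R_other = 0.003298 K/W
Required total resistance R_tot = ΔT/Q_allow = 33/1750 = 0.01886 K/W
R_extruded polystyrene = R_tot − R_other = 0.01556 K/W
L = R·k·A = 0.01556×0.0304×16.4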